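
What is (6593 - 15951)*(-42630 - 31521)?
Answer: 693905058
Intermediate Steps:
(6593 - 15951)*(-42630 - 31521) = -9358*(-74151) = 693905058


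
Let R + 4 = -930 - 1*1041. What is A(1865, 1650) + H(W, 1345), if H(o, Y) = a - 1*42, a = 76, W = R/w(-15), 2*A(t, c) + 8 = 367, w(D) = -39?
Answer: 427/2 ≈ 213.50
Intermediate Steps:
R = -1975 (R = -4 + (-930 - 1*1041) = -4 + (-930 - 1041) = -4 - 1971 = -1975)
A(t, c) = 359/2 (A(t, c) = -4 + (1/2)*367 = -4 + 367/2 = 359/2)
W = 1975/39 (W = -1975/(-39) = -1975*(-1/39) = 1975/39 ≈ 50.641)
H(o, Y) = 34 (H(o, Y) = 76 - 1*42 = 76 - 42 = 34)
A(1865, 1650) + H(W, 1345) = 359/2 + 34 = 427/2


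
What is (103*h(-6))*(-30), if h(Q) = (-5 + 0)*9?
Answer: 139050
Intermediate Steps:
h(Q) = -45 (h(Q) = -5*9 = -45)
(103*h(-6))*(-30) = (103*(-45))*(-30) = -4635*(-30) = 139050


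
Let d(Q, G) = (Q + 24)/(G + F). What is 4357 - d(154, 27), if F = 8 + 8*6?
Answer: 361453/83 ≈ 4354.9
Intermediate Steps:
F = 56 (F = 8 + 48 = 56)
d(Q, G) = (24 + Q)/(56 + G) (d(Q, G) = (Q + 24)/(G + 56) = (24 + Q)/(56 + G))
4357 - d(154, 27) = 4357 - (24 + 154)/(56 + 27) = 4357 - 178/83 = 361453/83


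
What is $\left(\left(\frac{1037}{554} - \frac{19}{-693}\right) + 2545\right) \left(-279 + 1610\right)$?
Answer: $\frac{118315089497}{34902} \approx 3.3899 \cdot 10^{6}$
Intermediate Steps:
$\left(\left(\frac{1037}{554} - \frac{19}{-693}\right) + 2545\right) \left(-279 + 1610\right) = \left(\left(1037 \cdot \frac{1}{554} - - \frac{19}{693}\right) + 2545\right) 1331 = \left(\left(\frac{1037}{554} + \frac{19}{693}\right) + 2545\right) 1331 = \left(\frac{729167}{383922} + 2545\right) 1331 = \frac{977810657}{383922} \cdot 1331 = \frac{118315089497}{34902}$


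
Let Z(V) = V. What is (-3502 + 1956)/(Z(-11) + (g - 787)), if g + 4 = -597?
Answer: 1546/1399 ≈ 1.1051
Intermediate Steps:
g = -601 (g = -4 - 597 = -601)
(-3502 + 1956)/(Z(-11) + (g - 787)) = (-3502 + 1956)/(-11 + (-601 - 787)) = -1546/(-11 - 1388) = -1546/(-1399) = -1546*(-1/1399) = 1546/1399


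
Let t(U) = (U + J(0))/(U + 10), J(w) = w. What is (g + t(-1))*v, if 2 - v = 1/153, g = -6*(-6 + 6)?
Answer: -305/1377 ≈ -0.22150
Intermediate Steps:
g = 0 (g = -6*0 = 0)
t(U) = U/(10 + U) (t(U) = (U + 0)/(U + 10) = U/(10 + U))
v = 305/153 (v = 2 - 1/153 = 305/153 ≈ 1.9935)
(g + t(-1))*v = (0 - 1/(10 - 1))*(305/153) = (0 - 1/9)*(305/153) = -1/9*305/153 = -305/1377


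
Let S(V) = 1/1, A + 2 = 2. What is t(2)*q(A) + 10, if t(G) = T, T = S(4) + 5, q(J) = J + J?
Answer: 10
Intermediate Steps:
A = 0 (A = -2 + 2 = 0)
q(J) = 2*J
S(V) = 1 (S(V) = 1*1 = 1)
T = 6 (T = 1 + 5 = 6)
t(G) = 6
t(2)*q(A) + 10 = 6*(2*0) + 10 = 6*0 + 10 = 0 + 10 = 10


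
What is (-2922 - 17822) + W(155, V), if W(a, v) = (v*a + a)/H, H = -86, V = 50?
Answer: -1791889/86 ≈ -20836.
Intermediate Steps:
W(a, v) = -a/86 - a*v/86 (W(a, v) = (v*a + a)/(-86) = (a*v + a)*(-1/86) = (a + a*v)*(-1/86) = -a/86 - a*v/86)
(-2922 - 17822) + W(155, V) = (-2922 - 17822) - 1/86*155*(1 + 50) = -20744 - 1/86*155*51 = -20744 - 7905/86 = -1791889/86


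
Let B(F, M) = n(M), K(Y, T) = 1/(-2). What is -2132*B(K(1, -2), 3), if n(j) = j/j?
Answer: -2132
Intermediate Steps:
K(Y, T) = -½
n(j) = 1
B(F, M) = 1
-2132*B(K(1, -2), 3) = -2132*1 = -2132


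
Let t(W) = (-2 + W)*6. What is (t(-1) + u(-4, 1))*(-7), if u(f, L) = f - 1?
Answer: 161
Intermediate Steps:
u(f, L) = -1 + f
t(W) = -12 + 6*W
(t(-1) + u(-4, 1))*(-7) = ((-12 + 6*(-1)) + (-1 - 4))*(-7) = ((-12 - 6) - 5)*(-7) = (-18 - 5)*(-7) = -23*(-7) = 161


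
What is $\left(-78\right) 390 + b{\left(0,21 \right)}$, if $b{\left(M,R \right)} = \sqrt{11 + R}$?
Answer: $-30420 + 4 \sqrt{2} \approx -30414.0$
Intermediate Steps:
$\left(-78\right) 390 + b{\left(0,21 \right)} = \left(-78\right) 390 + \sqrt{11 + 21} = -30420 + \sqrt{32} = -30420 + 4 \sqrt{2}$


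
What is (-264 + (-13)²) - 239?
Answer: -334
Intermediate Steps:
(-264 + (-13)²) - 239 = (-264 + 169) - 239 = -95 - 239 = -334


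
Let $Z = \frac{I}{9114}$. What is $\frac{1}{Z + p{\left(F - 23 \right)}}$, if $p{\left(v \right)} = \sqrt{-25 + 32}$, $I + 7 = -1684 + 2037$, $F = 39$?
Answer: $- \frac{788361}{145333814} + \frac{20766249 \sqrt{7}}{145333814} \approx 0.37262$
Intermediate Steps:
$I = 346$ ($I = -7 + \left(-1684 + 2037\right) = -7 + 353 = 346$)
$p{\left(v \right)} = \sqrt{7}$
$Z = \frac{173}{4557}$ ($Z = \frac{346}{9114} = 346 \cdot \frac{1}{9114} = \frac{173}{4557} \approx 0.037964$)
$\frac{1}{Z + p{\left(F - 23 \right)}} = \frac{1}{\frac{173}{4557} + \sqrt{7}}$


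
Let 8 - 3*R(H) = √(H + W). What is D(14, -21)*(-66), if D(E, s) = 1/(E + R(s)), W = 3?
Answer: -4950/1259 - 297*I*√2/1259 ≈ -3.9317 - 0.33362*I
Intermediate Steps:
R(H) = 8/3 - √(3 + H)/3 (R(H) = 8/3 - √(H + 3)/3 = 8/3 - √(3 + H)/3)
D(E, s) = 1/(8/3 + E - √(3 + s)/3) (D(E, s) = 1/(E + (8/3 - √(3 + s)/3)) = 1/(8/3 + E - √(3 + s)/3))
D(14, -21)*(-66) = (3/(8 - √(3 - 21) + 3*14))*(-66) = (3/(8 - √(-18) + 42))*(-66) = (3/(8 - 3*I*√2 + 42))*(-66) = (3/(50 - 3*I*√2))*(-66) = -198/(50 - 3*I*√2)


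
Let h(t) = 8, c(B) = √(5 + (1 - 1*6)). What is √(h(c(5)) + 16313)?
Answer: √16321 ≈ 127.75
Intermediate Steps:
c(B) = 0 (c(B) = √(5 + (1 - 6)) = √(5 - 5) = √0 = 0)
√(h(c(5)) + 16313) = √(8 + 16313) = √16321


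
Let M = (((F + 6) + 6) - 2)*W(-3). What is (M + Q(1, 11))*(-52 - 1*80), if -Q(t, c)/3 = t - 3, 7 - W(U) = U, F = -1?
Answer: -12672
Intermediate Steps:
W(U) = 7 - U
Q(t, c) = 9 - 3*t (Q(t, c) = -3*(t - 3) = -3*(-3 + t) = 9 - 3*t)
M = 90 (M = (((-1 + 6) + 6) - 2)*(7 - 1*(-3)) = ((5 + 6) - 2)*(7 + 3) = (11 - 2)*10 = 9*10 = 90)
(M + Q(1, 11))*(-52 - 1*80) = (90 + (9 - 3*1))*(-52 - 1*80) = (90 + (9 - 3))*(-52 - 80) = (90 + 6)*(-132) = 96*(-132) = -12672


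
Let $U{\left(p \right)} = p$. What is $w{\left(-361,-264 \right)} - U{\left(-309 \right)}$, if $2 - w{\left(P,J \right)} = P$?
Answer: $672$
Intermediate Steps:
$w{\left(P,J \right)} = 2 - P$
$w{\left(-361,-264 \right)} - U{\left(-309 \right)} = \left(2 - -361\right) - -309 = \left(2 + 361\right) + 309 = 363 + 309 = 672$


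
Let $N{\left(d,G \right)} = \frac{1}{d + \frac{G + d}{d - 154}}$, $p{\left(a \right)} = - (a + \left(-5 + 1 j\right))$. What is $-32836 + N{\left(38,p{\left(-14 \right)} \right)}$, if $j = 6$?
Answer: $- \frac{143066336}{4357} \approx -32836.0$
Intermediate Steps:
$p{\left(a \right)} = -1 - a$ ($p{\left(a \right)} = - (a + \left(-5 + 1 \cdot 6\right)) = - (a + \left(-5 + 6\right)) = - (a + 1) = - (1 + a) = -1 - a$)
$N{\left(d,G \right)} = \frac{1}{d + \frac{G + d}{-154 + d}}$
$-32836 + N{\left(38,p{\left(-14 \right)} \right)} = -32836 + \frac{-154 + 38}{\left(-1 - -14\right) + 38^{2} - 5814} = -32836 + \frac{1}{\left(-1 + 14\right) + 1444 - 5814} \left(-116\right) = -32836 + \frac{1}{13 + 1444 - 5814} \left(-116\right) = -32836 + \frac{1}{-4357} \left(-116\right) = -32836 - - \frac{116}{4357} = -32836 + \frac{116}{4357} = - \frac{143066336}{4357}$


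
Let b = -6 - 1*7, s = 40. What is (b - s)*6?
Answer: -318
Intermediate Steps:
b = -13 (b = -6 - 7 = -13)
(b - s)*6 = (-13 - 1*40)*6 = (-13 - 40)*6 = -53*6 = -318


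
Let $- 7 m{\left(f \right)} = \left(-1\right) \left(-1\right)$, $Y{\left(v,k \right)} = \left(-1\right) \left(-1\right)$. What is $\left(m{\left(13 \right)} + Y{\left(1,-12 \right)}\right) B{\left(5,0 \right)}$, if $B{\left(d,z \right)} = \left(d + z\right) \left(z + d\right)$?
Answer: $\frac{150}{7} \approx 21.429$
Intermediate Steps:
$Y{\left(v,k \right)} = 1$
$B{\left(d,z \right)} = \left(d + z\right)^{2}$ ($B{\left(d,z \right)} = \left(d + z\right) \left(d + z\right) = \left(d + z\right)^{2}$)
$m{\left(f \right)} = - \frac{1}{7}$ ($m{\left(f \right)} = - \frac{\left(-1\right) \left(-1\right)}{7} = \left(- \frac{1}{7}\right) 1 = - \frac{1}{7}$)
$\left(m{\left(13 \right)} + Y{\left(1,-12 \right)}\right) B{\left(5,0 \right)} = \left(- \frac{1}{7} + 1\right) \left(5 + 0\right)^{2} = \frac{6 \cdot 5^{2}}{7} = \frac{6}{7} \cdot 25 = \frac{150}{7}$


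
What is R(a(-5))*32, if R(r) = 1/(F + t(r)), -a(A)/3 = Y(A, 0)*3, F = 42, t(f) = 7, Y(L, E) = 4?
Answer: 32/49 ≈ 0.65306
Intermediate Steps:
a(A) = -36 (a(A) = -12*3 = -3*12 = -36)
R(r) = 1/49 (R(r) = 1/(42 + 7) = 1/49)
R(a(-5))*32 = (1/49)*32 = 32/49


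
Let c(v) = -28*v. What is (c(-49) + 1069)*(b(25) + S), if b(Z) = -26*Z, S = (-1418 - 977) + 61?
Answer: -7283944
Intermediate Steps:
S = -2334 (S = -2395 + 61 = -2334)
(c(-49) + 1069)*(b(25) + S) = (-28*(-49) + 1069)*(-26*25 - 2334) = (1372 + 1069)*(-650 - 2334) = 2441*(-2984) = -7283944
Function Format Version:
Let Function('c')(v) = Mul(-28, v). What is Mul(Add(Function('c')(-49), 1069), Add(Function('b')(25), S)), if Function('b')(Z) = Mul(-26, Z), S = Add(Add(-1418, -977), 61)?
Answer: -7283944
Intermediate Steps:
S = -2334 (S = Add(-2395, 61) = -2334)
Mul(Add(Function('c')(-49), 1069), Add(Function('b')(25), S)) = Mul(Add(Mul(-28, -49), 1069), Add(Mul(-26, 25), -2334)) = Mul(Add(1372, 1069), Add(-650, -2334)) = Mul(2441, -2984) = -7283944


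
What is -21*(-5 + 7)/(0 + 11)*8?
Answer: -336/11 ≈ -30.545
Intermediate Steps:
-21*(-5 + 7)/(0 + 11)*8 = -42/11*8 = -336/11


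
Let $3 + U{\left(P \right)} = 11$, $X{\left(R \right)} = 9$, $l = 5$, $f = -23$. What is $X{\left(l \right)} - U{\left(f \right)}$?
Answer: $1$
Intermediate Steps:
$U{\left(P \right)} = 8$ ($U{\left(P \right)} = -3 + 11 = 8$)
$X{\left(l \right)} - U{\left(f \right)} = 9 - 8 = 1$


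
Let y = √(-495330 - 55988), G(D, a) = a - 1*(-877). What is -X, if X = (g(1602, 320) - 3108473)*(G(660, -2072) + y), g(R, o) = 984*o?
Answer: -3338343635 + 2793593*I*√551318 ≈ -3.3383e+9 + 2.0743e+9*I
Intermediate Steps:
G(D, a) = 877 + a (G(D, a) = a + 877 = 877 + a)
y = I*√551318 (y = √(-551318) = I*√551318 ≈ 742.51*I)
X = 3338343635 - 2793593*I*√551318 (X = (984*320 - 3108473)*((877 - 2072) + I*√551318) = (314880 - 3108473)*(-1195 + I*√551318) = -2793593*(-1195 + I*√551318) = 3338343635 - 2793593*I*√551318 ≈ 3.3383e+9 - 2.0743e+9*I)
-X = -(3338343635 - 2793593*I*√551318) = -3338343635 + 2793593*I*√551318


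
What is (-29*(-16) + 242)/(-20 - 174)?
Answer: -353/97 ≈ -3.6392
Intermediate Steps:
(-29*(-16) + 242)/(-20 - 174) = (464 + 242)/(-194) = 706*(-1/194) = -353/97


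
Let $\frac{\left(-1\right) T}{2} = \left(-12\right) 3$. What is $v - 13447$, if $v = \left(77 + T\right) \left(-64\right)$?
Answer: $-22983$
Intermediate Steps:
$T = 72$ ($T = - 2 \left(\left(-12\right) 3\right) = \left(-2\right) \left(-36\right) = 72$)
$v = -9536$ ($v = \left(77 + 72\right) \left(-64\right) = 149 \left(-64\right) = -9536$)
$v - 13447 = -9536 - 13447 = -22983$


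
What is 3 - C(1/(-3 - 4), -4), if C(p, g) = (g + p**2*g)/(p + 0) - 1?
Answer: -172/7 ≈ -24.571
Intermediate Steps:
C(p, g) = -1 + (g + g*p**2)/p (C(p, g) = (g + g*p**2)/p - 1 = -1 + (g + g*p**2)/p)
3 - C(1/(-3 - 4), -4) = 3 - (-1 - 4/(-3 - 4) - 4/(1/(-3 - 4))) = 3 - (-1 - 4/(-7) - 4/(1/(-7))) = 3 - (-1 - 4*(-1/7) - 4/(-1/7)) = 3 - (-1 + 4/7 - 4*(-7)) = 3 - (-1 + 4/7 + 28) = 3 - 1*193/7 = 3 - 193/7 = -172/7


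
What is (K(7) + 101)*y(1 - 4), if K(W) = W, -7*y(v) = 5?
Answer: -540/7 ≈ -77.143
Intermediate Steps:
y(v) = -5/7 (y(v) = -⅐*5 = -5/7)
(K(7) + 101)*y(1 - 4) = (7 + 101)*(-5/7) = 108*(-5/7) = -540/7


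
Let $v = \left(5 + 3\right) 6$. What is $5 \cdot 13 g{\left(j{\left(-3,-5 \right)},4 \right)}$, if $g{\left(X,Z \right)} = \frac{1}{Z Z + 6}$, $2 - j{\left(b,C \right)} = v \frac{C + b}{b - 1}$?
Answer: $\frac{65}{22} \approx 2.9545$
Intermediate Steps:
$v = 48$ ($v = 8 \cdot 6 = 48$)
$j{\left(b,C \right)} = 2 - \frac{48 \left(C + b\right)}{-1 + b}$ ($j{\left(b,C \right)} = 2 - 48 \frac{C + b}{b - 1} = 2 - 48 \frac{C + b}{-1 + b} = 2 - \frac{48 \left(C + b\right)}{-1 + b}$)
$g{\left(X,Z \right)} = \frac{1}{6 + Z^{2}}$ ($g{\left(X,Z \right)} = \frac{1}{Z^{2} + 6} = \frac{1}{6 + Z^{2}}$)
$5 \cdot 13 g{\left(j{\left(-3,-5 \right)},4 \right)} = \frac{5 \cdot 13}{6 + 4^{2}} = \frac{65}{6 + 16} = \frac{65}{22}$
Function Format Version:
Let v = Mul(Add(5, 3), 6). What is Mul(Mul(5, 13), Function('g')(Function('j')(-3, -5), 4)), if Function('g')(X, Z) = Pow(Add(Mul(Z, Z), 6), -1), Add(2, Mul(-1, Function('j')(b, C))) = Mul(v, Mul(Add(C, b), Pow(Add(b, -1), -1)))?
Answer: Rational(65, 22) ≈ 2.9545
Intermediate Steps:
v = 48 (v = Mul(8, 6) = 48)
Function('j')(b, C) = Add(2, Mul(-48, Pow(Add(-1, b), -1), Add(C, b))) (Function('j')(b, C) = Add(2, Mul(-1, Mul(48, Mul(Add(C, b), Pow(Add(b, -1), -1))))) = Add(2, Mul(-1, Mul(48, Mul(Add(C, b), Pow(Add(-1, b), -1))))) = Add(2, Mul(-1, Mul(48, Mul(Pow(Add(-1, b), -1), Add(C, b))))) = Add(2, Mul(-1, Mul(48, Pow(Add(-1, b), -1), Add(C, b)))) = Add(2, Mul(-48, Pow(Add(-1, b), -1), Add(C, b))))
Function('g')(X, Z) = Pow(Add(6, Pow(Z, 2)), -1) (Function('g')(X, Z) = Pow(Add(Pow(Z, 2), 6), -1) = Pow(Add(6, Pow(Z, 2)), -1))
Mul(Mul(5, 13), Function('g')(Function('j')(-3, -5), 4)) = Mul(Mul(5, 13), Pow(Add(6, Pow(4, 2)), -1)) = Mul(65, Pow(Add(6, 16), -1)) = Mul(65, Pow(22, -1)) = Mul(65, Rational(1, 22)) = Rational(65, 22)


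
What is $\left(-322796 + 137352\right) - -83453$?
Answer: $-101991$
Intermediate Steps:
$\left(-322796 + 137352\right) - -83453 = -185444 + \left(-31026 + 114479\right) = -185444 + 83453 = -101991$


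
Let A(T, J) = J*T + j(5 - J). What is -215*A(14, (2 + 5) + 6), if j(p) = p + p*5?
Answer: -28810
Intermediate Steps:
j(p) = 6*p (j(p) = p + 5*p = 6*p)
A(T, J) = 30 - 6*J + J*T (A(T, J) = J*T + 6*(5 - J) = J*T + (30 - 6*J) = 30 - 6*J + J*T)
-215*A(14, (2 + 5) + 6) = -215*(30 - 6*((2 + 5) + 6) + ((2 + 5) + 6)*14) = -215*(30 - 6*(7 + 6) + (7 + 6)*14) = -215*(30 - 6*13 + 13*14) = -215*(30 - 78 + 182) = -215*134 = -28810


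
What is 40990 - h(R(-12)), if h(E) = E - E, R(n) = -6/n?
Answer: 40990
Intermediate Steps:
h(E) = 0
40990 - h(R(-12)) = 40990 - 1*0 = 40990 + 0 = 40990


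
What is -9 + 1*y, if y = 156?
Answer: 147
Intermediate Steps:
-9 + 1*y = -9 + 1*156 = -9 + 156 = 147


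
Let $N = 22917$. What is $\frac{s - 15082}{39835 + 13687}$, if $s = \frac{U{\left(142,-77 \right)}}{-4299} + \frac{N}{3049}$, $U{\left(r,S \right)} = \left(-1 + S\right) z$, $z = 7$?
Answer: $- \frac{65863135815}{233849232274} \approx -0.28165$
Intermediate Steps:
$U{\left(r,S \right)} = -7 + 7 S$ ($U{\left(r,S \right)} = \left(-1 + S\right) 7 = -7 + 7 S$)
$s = \frac{33394979}{4369217}$ ($s = \frac{-7 + 7 \left(-77\right)}{-4299} + \frac{22917}{3049} = \left(-7 - 539\right) \left(- \frac{1}{4299}\right) + 22917 \cdot \frac{1}{3049} = \left(-546\right) \left(- \frac{1}{4299}\right) + \frac{22917}{3049} = \frac{182}{1433} + \frac{22917}{3049} = \frac{33394979}{4369217} \approx 7.6432$)
$\frac{s - 15082}{39835 + 13687} = \frac{\frac{33394979}{4369217} - 15082}{39835 + 13687} = - \frac{65863135815}{4369217 \cdot 53522} = \left(- \frac{65863135815}{4369217}\right) \frac{1}{53522} = - \frac{65863135815}{233849232274}$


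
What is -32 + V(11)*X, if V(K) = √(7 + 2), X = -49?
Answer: -179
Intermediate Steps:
V(K) = 3 (V(K) = √9 = 3)
-32 + V(11)*X = -32 + 3*(-49) = -32 - 147 = -179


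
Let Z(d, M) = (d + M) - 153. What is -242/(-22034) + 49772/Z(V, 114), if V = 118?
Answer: 548347683/870343 ≈ 630.04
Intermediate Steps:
Z(d, M) = -153 + M + d (Z(d, M) = (M + d) - 153 = -153 + M + d)
-242/(-22034) + 49772/Z(V, 114) = -242/(-22034) + 49772/(-153 + 114 + 118) = -242*(-1/22034) + 49772/79 = 121/11017 + 49772*(1/79) = 121/11017 + 49772/79 = 548347683/870343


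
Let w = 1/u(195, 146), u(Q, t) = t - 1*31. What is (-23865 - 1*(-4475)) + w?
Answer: -2229849/115 ≈ -19390.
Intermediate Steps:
u(Q, t) = -31 + t (u(Q, t) = t - 31 = -31 + t)
w = 1/115 (w = 1/(-31 + 146) = 1/115 ≈ 0.0086956)
(-23865 - 1*(-4475)) + w = (-23865 - 1*(-4475)) + 1/115 = (-23865 + 4475) + 1/115 = -19390 + 1/115 = -2229849/115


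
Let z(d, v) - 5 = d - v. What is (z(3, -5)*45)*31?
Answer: 18135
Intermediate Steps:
z(d, v) = 5 + d - v (z(d, v) = 5 + (d - v) = 5 + d - v)
(z(3, -5)*45)*31 = ((5 + 3 - 1*(-5))*45)*31 = ((5 + 3 + 5)*45)*31 = (13*45)*31 = 585*31 = 18135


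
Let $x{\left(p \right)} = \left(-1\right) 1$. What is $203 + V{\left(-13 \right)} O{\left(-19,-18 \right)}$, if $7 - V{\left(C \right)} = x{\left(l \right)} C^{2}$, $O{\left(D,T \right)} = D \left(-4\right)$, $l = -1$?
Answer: $13579$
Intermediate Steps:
$x{\left(p \right)} = -1$
$O{\left(D,T \right)} = - 4 D$
$V{\left(C \right)} = 7 + C^{2}$ ($V{\left(C \right)} = 7 - - C^{2} = 7 + C^{2}$)
$203 + V{\left(-13 \right)} O{\left(-19,-18 \right)} = 203 + \left(7 + \left(-13\right)^{2}\right) \left(\left(-4\right) \left(-19\right)\right) = 203 + \left(7 + 169\right) 76 = 203 + 176 \cdot 76 = 203 + 13376 = 13579$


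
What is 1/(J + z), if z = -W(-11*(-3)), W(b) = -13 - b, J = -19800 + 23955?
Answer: 1/4201 ≈ 0.00023804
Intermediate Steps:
J = 4155
z = 46 (z = -(-13 - (-11)*(-3)) = -(-13 - 1*33) = -(-13 - 33) = -1*(-46) = 46)
1/(J + z) = 1/(4155 + 46) = 1/4201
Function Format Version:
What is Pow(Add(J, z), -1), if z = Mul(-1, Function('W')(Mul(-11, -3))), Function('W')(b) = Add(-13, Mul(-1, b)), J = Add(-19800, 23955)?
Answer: Rational(1, 4201) ≈ 0.00023804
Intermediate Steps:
J = 4155
z = 46 (z = Mul(-1, Add(-13, Mul(-1, Mul(-11, -3)))) = Mul(-1, Add(-13, Mul(-1, 33))) = Mul(-1, Add(-13, -33)) = Mul(-1, -46) = 46)
Pow(Add(J, z), -1) = Pow(Add(4155, 46), -1) = Pow(4201, -1) = Rational(1, 4201)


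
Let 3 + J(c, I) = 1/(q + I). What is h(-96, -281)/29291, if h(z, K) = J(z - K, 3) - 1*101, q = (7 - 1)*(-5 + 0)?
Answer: -2809/790857 ≈ -0.0035518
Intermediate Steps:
q = -30 (q = 6*(-5) = -30)
J(c, I) = -3 + 1/(-30 + I)
h(z, K) = -2809/27 (h(z, K) = (91 - 3*3)/(-30 + 3) - 1*101 = (91 - 9)/(-27) - 101 = -1/27*82 - 101 = -82/27 - 101 = -2809/27)
h(-96, -281)/29291 = -2809/27/29291 = -2809/27*1/29291 = -2809/790857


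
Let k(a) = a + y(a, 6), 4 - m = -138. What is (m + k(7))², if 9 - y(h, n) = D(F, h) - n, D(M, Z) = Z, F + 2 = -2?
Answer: 24649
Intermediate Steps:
F = -4 (F = -2 - 2 = -4)
y(h, n) = 9 + n - h (y(h, n) = 9 - (h - n) = 9 + (n - h) = 9 + n - h)
m = 142 (m = 4 - 1*(-138) = 4 + 138 = 142)
k(a) = 15 (k(a) = a + (9 + 6 - a) = a + (15 - a) = 15)
(m + k(7))² = (142 + 15)² = 157² = 24649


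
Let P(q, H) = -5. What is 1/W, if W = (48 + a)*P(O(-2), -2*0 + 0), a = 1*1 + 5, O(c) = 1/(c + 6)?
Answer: -1/270 ≈ -0.0037037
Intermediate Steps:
O(c) = 1/(6 + c)
a = 6 (a = 1 + 5 = 6)
W = -270 (W = (48 + 6)*(-5) = 54*(-5) = -270)
1/W = 1/(-270) = -1/270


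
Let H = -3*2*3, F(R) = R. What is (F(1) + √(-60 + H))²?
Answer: (1 + I*√78)² ≈ -77.0 + 17.664*I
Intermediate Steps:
H = -18 (H = -6*3 = -18)
(F(1) + √(-60 + H))² = (1 + √(-60 - 18))² = (1 + √(-78))² = (1 + I*√78)²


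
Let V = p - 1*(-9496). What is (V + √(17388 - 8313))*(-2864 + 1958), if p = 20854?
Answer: -27497100 - 49830*√3 ≈ -2.7583e+7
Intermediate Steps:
V = 30350 (V = 20854 - 1*(-9496) = 20854 + 9496 = 30350)
(V + √(17388 - 8313))*(-2864 + 1958) = (30350 + √(17388 - 8313))*(-2864 + 1958) = (30350 + √9075)*(-906) = (30350 + 55*√3)*(-906) = -27497100 - 49830*√3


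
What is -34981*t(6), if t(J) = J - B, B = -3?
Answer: -314829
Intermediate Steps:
t(J) = 3 + J (t(J) = J - 1*(-3) = J + 3 = 3 + J)
-34981*t(6) = -34981*(3 + 6) = -34981*9 = -314829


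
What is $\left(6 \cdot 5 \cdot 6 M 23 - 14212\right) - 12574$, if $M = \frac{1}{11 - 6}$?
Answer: $-25958$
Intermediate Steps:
$M = \frac{1}{5} \approx 0.2$
$\left(6 \cdot 5 \cdot 6 M 23 - 14212\right) - 12574 = \left(6 \cdot 5 \cdot 6 \cdot \frac{1}{5} \cdot 23 - 14212\right) - 12574 = \left(30 \cdot 6 \cdot \frac{1}{5} \cdot 23 - 14212\right) - 12574 = \left(180 \cdot \frac{1}{5} \cdot 23 - 14212\right) - 12574 = \left(36 \cdot 23 - 14212\right) - 12574 = \left(828 - 14212\right) - 12574 = -13384 - 12574 = -25958$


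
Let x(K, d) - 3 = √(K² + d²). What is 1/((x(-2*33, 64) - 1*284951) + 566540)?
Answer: 70398/19823511503 - √2113/39647023006 ≈ 3.5501e-6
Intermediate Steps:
x(K, d) = 3 + √(K² + d²)
1/((x(-2*33, 64) - 1*284951) + 566540) = 1/(((3 + √((-2*33)² + 64²)) - 1*284951) + 566540) = 1/(((3 + √((-66)² + 4096)) - 284951) + 566540) = 1/(((3 + √(4356 + 4096)) - 284951) + 566540) = 1/(((3 + √8452) - 284951) + 566540) = 1/(((3 + 2*√2113) - 284951) + 566540) = 1/((-284948 + 2*√2113) + 566540) = 1/(281592 + 2*√2113)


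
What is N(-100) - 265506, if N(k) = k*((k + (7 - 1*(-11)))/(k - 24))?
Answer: -8232736/31 ≈ -2.6557e+5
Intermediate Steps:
N(k) = k*(18 + k)/(-24 + k) (N(k) = k*((k + (7 + 11))/(-24 + k)) = k*((k + 18)/(-24 + k)) = k*((18 + k)/(-24 + k)) = k*(18 + k)/(-24 + k))
N(-100) - 265506 = -100*(18 - 100)/(-24 - 100) - 265506 = -100*(-82)/(-124) - 265506 = -100*(-1/124)*(-82) - 265506 = -2050/31 - 265506 = -8232736/31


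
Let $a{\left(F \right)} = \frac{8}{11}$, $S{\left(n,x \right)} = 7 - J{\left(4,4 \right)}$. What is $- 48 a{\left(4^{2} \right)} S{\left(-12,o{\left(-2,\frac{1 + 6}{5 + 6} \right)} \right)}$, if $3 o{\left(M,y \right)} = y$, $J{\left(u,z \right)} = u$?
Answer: $- \frac{1152}{11} \approx -104.73$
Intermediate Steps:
$o{\left(M,y \right)} = \frac{y}{3}$
$S{\left(n,x \right)} = 3$ ($S{\left(n,x \right)} = 7 - 4 = 3$)
$a{\left(F \right)} = \frac{8}{11}$ ($a{\left(F \right)} = 8 \cdot \frac{1}{11} = \frac{8}{11}$)
$- 48 a{\left(4^{2} \right)} S{\left(-12,o{\left(-2,\frac{1 + 6}{5 + 6} \right)} \right)} = \left(-48\right) \frac{8}{11} \cdot 3 = \left(- \frac{384}{11}\right) 3 = - \frac{1152}{11}$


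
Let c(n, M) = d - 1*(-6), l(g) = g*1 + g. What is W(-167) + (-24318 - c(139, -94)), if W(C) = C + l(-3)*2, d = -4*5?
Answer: -24483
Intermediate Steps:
d = -20
l(g) = 2*g (l(g) = g + g = 2*g)
c(n, M) = -14 (c(n, M) = -20 - 1*(-6) = -20 + 6 = -14)
W(C) = -12 + C (W(C) = C + (2*(-3))*2 = C - 6*2 = C - 12 = -12 + C)
W(-167) + (-24318 - c(139, -94)) = (-12 - 167) + (-24318 - 1*(-14)) = -179 + (-24318 + 14) = -179 - 24304 = -24483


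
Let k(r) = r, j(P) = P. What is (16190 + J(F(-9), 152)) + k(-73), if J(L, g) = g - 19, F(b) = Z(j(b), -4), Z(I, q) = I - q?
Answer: 16250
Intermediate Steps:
F(b) = 4 + b (F(b) = b - 1*(-4) = b + 4 = 4 + b)
J(L, g) = -19 + g
(16190 + J(F(-9), 152)) + k(-73) = (16190 + (-19 + 152)) - 73 = (16190 + 133) - 73 = 16323 - 73 = 16250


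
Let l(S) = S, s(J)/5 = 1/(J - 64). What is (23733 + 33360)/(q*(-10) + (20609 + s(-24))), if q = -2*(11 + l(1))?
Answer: 1674728/611569 ≈ 2.7384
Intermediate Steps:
s(J) = 5/(-64 + J) (s(J) = 5/(J - 64) = 5/(-64 + J))
q = -24 (q = -2*(11 + 1) = -2*12 = -24)
(23733 + 33360)/(q*(-10) + (20609 + s(-24))) = (23733 + 33360)/(-24*(-10) + (20609 + 5/(-64 - 24))) = 57093/(240 + (20609 + 5/(-88))) = 57093/(240 + (20609 + 5*(-1/88))) = 57093/(240 + (20609 - 5/88)) = 57093/(240 + 1813587/88) = 57093/(1834707/88) = 57093*(88/1834707) = 1674728/611569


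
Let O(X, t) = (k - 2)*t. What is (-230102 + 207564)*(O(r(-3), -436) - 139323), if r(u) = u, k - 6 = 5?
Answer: 3228500886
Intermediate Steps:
k = 11 (k = 6 + 5 = 11)
O(X, t) = 9*t (O(X, t) = (11 - 2)*t = 9*t)
(-230102 + 207564)*(O(r(-3), -436) - 139323) = (-230102 + 207564)*(9*(-436) - 139323) = -22538*(-3924 - 139323) = -22538*(-143247) = 3228500886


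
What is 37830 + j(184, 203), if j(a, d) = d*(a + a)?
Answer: 112534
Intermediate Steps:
j(a, d) = 2*a*d (j(a, d) = d*(2*a) = 2*a*d)
37830 + j(184, 203) = 37830 + 2*184*203 = 37830 + 74704 = 112534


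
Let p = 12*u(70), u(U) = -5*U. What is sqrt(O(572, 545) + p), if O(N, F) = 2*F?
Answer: I*sqrt(3110) ≈ 55.767*I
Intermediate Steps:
p = -4200 (p = 12*(-5*70) = 12*(-350) = -4200)
sqrt(O(572, 545) + p) = sqrt(2*545 - 4200) = sqrt(1090 - 4200) = sqrt(-3110) = I*sqrt(3110)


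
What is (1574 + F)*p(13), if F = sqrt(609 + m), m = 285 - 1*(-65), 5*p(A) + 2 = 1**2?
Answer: -1574/5 - sqrt(959)/5 ≈ -320.99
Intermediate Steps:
p(A) = -1/5 (p(A) = -2/5 + (1/5)*1**2 = -2/5 + (1/5)*1 = -2/5 + 1/5 = -1/5)
m = 350 (m = 285 + 65 = 350)
F = sqrt(959) (F = sqrt(609 + 350) = sqrt(959) ≈ 30.968)
(1574 + F)*p(13) = (1574 + sqrt(959))*(-1/5) = -1574/5 - sqrt(959)/5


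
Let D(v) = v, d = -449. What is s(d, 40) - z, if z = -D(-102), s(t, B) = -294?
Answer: -396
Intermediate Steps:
z = 102 (z = -1*(-102) = 102)
s(d, 40) - z = -294 - 1*102 = -294 - 102 = -396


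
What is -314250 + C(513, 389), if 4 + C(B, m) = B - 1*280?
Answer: -314021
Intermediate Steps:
C(B, m) = -284 + B (C(B, m) = -4 + (B - 1*280) = -4 + (B - 280) = -4 + (-280 + B) = -284 + B)
-314250 + C(513, 389) = -314250 + (-284 + 513) = -314250 + 229 = -314021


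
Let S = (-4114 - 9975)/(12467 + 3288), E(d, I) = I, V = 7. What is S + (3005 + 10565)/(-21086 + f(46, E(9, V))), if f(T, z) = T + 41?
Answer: -22158707/14384315 ≈ -1.5405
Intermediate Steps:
S = -14089/15755 ≈ -0.89426
f(T, z) = 41 + T
S + (3005 + 10565)/(-21086 + f(46, E(9, V))) = -14089/15755 + (3005 + 10565)/(-21086 + (41 + 46)) = -14089/15755 + 13570/(-21086 + 87) = -14089/15755 + 13570/(-20999) = -14089/15755 + 13570*(-1/20999) = -14089/15755 - 590/913 = -22158707/14384315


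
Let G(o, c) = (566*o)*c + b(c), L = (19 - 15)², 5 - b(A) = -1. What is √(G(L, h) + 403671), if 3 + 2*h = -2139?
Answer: 3*I*√1032811 ≈ 3048.8*I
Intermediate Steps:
h = -1071 (h = -3/2 + (½)*(-2139) = -3/2 - 2139/2 = -1071)
b(A) = 6 (b(A) = 5 - 1*(-1) = 5 + 1 = 6)
L = 16 (L = 4² = 16)
G(o, c) = 6 + 566*c*o (G(o, c) = (566*o)*c + 6 = 566*c*o + 6 = 6 + 566*c*o)
√(G(L, h) + 403671) = √((6 + 566*(-1071)*16) + 403671) = √((6 - 9698976) + 403671) = √(-9698970 + 403671) = √(-9295299) = 3*I*√1032811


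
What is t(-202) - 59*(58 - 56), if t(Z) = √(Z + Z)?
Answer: -118 + 2*I*√101 ≈ -118.0 + 20.1*I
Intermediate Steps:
t(Z) = √2*√Z (t(Z) = √(2*Z) = √2*√Z)
t(-202) - 59*(58 - 56) = √2*√(-202) - 59*(58 - 56) = √2*(I*√202) - 59*2 = 2*I*√101 - 118 = -118 + 2*I*√101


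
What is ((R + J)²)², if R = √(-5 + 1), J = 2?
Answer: -64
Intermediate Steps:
R = 2*I (R = √(-4) = 2*I ≈ 2.0*I)
((R + J)²)² = ((2*I + 2)²)² = ((2 + 2*I)²)² = (2 + 2*I)⁴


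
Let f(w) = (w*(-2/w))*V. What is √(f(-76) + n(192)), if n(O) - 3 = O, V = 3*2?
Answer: √183 ≈ 13.528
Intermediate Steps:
V = 6
n(O) = 3 + O
f(w) = -12 (f(w) = (w*(-2/w))*6 = -2*6 = -12)
√(f(-76) + n(192)) = √(-12 + (3 + 192)) = √(-12 + 195) = √183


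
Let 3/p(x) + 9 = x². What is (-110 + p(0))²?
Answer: 109561/9 ≈ 12173.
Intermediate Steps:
p(x) = 3/(-9 + x²)
(-110 + p(0))² = (-110 + 3/(-9 + 0²))² = (-110 + 3/(-9 + 0))² = (-110 + 3/(-9))² = (-110 + 3*(-⅑))² = (-110 - ⅓)² = (-331/3)² = 109561/9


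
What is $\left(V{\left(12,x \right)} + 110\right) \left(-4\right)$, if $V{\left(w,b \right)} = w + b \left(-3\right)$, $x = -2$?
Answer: $-512$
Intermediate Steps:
$V{\left(w,b \right)} = w - 3 b$
$\left(V{\left(12,x \right)} + 110\right) \left(-4\right) = \left(\left(12 - -6\right) + 110\right) \left(-4\right) = \left(\left(12 + 6\right) + 110\right) \left(-4\right) = \left(18 + 110\right) \left(-4\right) = 128 \left(-4\right) = -512$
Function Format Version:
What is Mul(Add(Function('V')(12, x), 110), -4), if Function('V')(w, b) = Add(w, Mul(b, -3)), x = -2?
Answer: -512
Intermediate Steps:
Function('V')(w, b) = Add(w, Mul(-3, b))
Mul(Add(Function('V')(12, x), 110), -4) = Mul(Add(Add(12, Mul(-3, -2)), 110), -4) = Mul(Add(Add(12, 6), 110), -4) = Mul(Add(18, 110), -4) = Mul(128, -4) = -512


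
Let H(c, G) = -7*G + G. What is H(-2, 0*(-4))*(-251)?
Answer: 0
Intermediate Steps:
H(c, G) = -6*G
H(-2, 0*(-4))*(-251) = -0*(-4)*(-251) = -6*0*(-251) = 0*(-251) = 0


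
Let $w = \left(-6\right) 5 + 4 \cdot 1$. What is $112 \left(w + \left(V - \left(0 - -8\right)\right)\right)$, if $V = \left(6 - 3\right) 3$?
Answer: $-2800$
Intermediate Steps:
$w = -26$ ($w = -30 + 4 = -26$)
$V = 9$ ($V = 3 \cdot 3 = 9$)
$112 \left(w + \left(V - \left(0 - -8\right)\right)\right) = 112 \left(-26 + \left(9 - \left(0 - -8\right)\right)\right) = 112 \left(-26 + \left(9 - \left(0 + 8\right)\right)\right) = 112 \left(-26 + \left(9 - 8\right)\right) = 112 \left(-26 + 1\right) = 112 \left(-25\right) = -2800$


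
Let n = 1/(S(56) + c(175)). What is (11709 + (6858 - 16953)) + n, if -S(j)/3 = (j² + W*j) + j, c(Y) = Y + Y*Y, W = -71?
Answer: 53507329/33152 ≈ 1614.0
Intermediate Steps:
c(Y) = Y + Y²
S(j) = -3*j² + 210*j (S(j) = -3*((j² - 71*j) + j) = -3*(j² - 70*j) = -3*j² + 210*j)
n = 1/33152 (n = 1/(3*56*(70 - 1*56) + 175*(1 + 175)) = 1/(3*56*(70 - 56) + 175*176) = 1/(3*56*14 + 30800) = 1/(2352 + 30800) = 1/33152 ≈ 3.0164e-5)
(11709 + (6858 - 16953)) + n = (11709 + (6858 - 16953)) + 1/33152 = (11709 - 10095) + 1/33152 = 1614 + 1/33152 = 53507329/33152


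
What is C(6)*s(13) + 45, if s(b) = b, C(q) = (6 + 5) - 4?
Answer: 136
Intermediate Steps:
C(q) = 7 (C(q) = 11 - 4 = 7)
C(6)*s(13) + 45 = 7*13 + 45 = 91 + 45 = 136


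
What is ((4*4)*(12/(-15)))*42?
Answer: -2688/5 ≈ -537.60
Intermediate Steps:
((4*4)*(12/(-15)))*42 = (16*(12*(-1/15)))*42 = (16*(-4/5))*42 = -64/5*42 = -2688/5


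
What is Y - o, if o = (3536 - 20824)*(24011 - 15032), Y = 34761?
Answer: 155263713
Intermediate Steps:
o = -155228952 (o = -17288*8979 = -155228952)
Y - o = 34761 - 1*(-155228952) = 34761 + 155228952 = 155263713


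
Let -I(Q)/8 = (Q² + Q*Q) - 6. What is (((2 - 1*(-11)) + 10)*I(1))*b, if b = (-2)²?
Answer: 2944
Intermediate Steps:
b = 4
I(Q) = 48 - 16*Q² (I(Q) = -8*((Q² + Q*Q) - 6) = -8*((Q² + Q²) - 6) = -8*(2*Q² - 6) = -8*(-6 + 2*Q²) = 48 - 16*Q²)
(((2 - 1*(-11)) + 10)*I(1))*b = (((2 - 1*(-11)) + 10)*(48 - 16*1²))*4 = (((2 + 11) + 10)*(48 - 16*1))*4 = ((13 + 10)*(48 - 16))*4 = (23*32)*4 = 736*4 = 2944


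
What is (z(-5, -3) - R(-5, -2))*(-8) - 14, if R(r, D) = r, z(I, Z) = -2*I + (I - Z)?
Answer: -118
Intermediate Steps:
z(I, Z) = -I - Z
(z(-5, -3) - R(-5, -2))*(-8) - 14 = ((-1*(-5) - 1*(-3)) - 1*(-5))*(-8) - 14 = ((5 + 3) + 5)*(-8) - 14 = (8 + 5)*(-8) - 14 = 13*(-8) - 14 = -104 - 14 = -118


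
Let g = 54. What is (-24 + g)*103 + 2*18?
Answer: 3126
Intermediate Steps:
(-24 + g)*103 + 2*18 = (-24 + 54)*103 + 2*18 = 30*103 + 36 = 3090 + 36 = 3126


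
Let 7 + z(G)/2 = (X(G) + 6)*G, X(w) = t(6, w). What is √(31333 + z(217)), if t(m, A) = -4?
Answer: √32187 ≈ 179.41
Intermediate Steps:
X(w) = -4
z(G) = -14 + 4*G (z(G) = -14 + 2*((-4 + 6)*G) = -14 + 2*(2*G) = -14 + 4*G)
√(31333 + z(217)) = √(31333 + (-14 + 4*217)) = √(31333 + (-14 + 868)) = √(31333 + 854) = √32187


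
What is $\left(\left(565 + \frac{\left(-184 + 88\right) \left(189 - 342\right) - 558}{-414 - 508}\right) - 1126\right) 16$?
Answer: $- \frac{4250976}{461} \approx -9221.2$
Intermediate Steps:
$\left(\left(565 + \frac{\left(-184 + 88\right) \left(189 - 342\right) - 558}{-414 - 508}\right) - 1126\right) 16 = \left(\left(565 + \frac{\left(-96\right) \left(-153\right) - 558}{-922}\right) - 1126\right) 16 = \left(\left(565 + \left(14688 - 558\right) \left(- \frac{1}{922}\right)\right) - 1126\right) 16 = \left(\left(565 + 14130 \left(- \frac{1}{922}\right)\right) - 1126\right) 16 = \left(\left(565 - \frac{7065}{461}\right) - 1126\right) 16 = \left(\frac{253400}{461} - 1126\right) 16 = \left(- \frac{265686}{461}\right) 16 = - \frac{4250976}{461}$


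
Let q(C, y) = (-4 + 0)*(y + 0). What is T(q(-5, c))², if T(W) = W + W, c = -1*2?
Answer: 256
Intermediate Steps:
c = -2
q(C, y) = -4*y
T(W) = 2*W
T(q(-5, c))² = (2*(-4*(-2)))² = (2*8)² = 16² = 256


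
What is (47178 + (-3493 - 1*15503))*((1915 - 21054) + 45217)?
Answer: 734930196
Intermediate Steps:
(47178 + (-3493 - 1*15503))*((1915 - 21054) + 45217) = (47178 + (-3493 - 15503))*(-19139 + 45217) = (47178 - 18996)*26078 = 28182*26078 = 734930196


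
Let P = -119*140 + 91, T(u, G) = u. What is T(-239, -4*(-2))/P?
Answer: 239/16569 ≈ 0.014425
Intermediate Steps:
P = -16569 (P = -16660 + 91 = -16569)
T(-239, -4*(-2))/P = -239/(-16569) = -239*(-1/16569) = 239/16569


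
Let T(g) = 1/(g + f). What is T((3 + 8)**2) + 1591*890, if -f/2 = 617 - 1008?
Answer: 1278638971/903 ≈ 1.4160e+6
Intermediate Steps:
f = 782 (f = -2*(617 - 1008) = -2*(-391) = 782)
T(g) = 1/(782 + g) (T(g) = 1/(g + 782) = 1/(782 + g))
T((3 + 8)**2) + 1591*890 = 1/(782 + (3 + 8)**2) + 1591*890 = 1/(782 + 11**2) + 1415990 = 1/(782 + 121) + 1415990 = 1/903 + 1415990 = 1278638971/903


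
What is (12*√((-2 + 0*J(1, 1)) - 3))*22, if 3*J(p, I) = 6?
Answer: 264*I*√5 ≈ 590.32*I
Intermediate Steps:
J(p, I) = 2 (J(p, I) = (⅓)*6 = 2)
(12*√((-2 + 0*J(1, 1)) - 3))*22 = (12*√((-2 + 0*2) - 3))*22 = (12*√((-2 + 0) - 3))*22 = (12*√(-2 - 3))*22 = (12*√(-5))*22 = (12*(I*√5))*22 = (12*I*√5)*22 = 264*I*√5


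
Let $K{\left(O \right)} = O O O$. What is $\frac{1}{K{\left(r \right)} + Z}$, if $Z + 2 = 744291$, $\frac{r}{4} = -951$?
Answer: $- \frac{1}{55044718175} \approx -1.8167 \cdot 10^{-11}$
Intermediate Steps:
$r = -3804$ ($r = 4 \left(-951\right) = -3804$)
$K{\left(O \right)} = O^{3}$ ($K{\left(O \right)} = O O^{2} = O^{3}$)
$Z = 744289$ ($Z = -2 + 744291 = 744289$)
$\frac{1}{K{\left(r \right)} + Z} = \frac{1}{\left(-3804\right)^{3} + 744289} = \frac{1}{-55045462464 + 744289} = \frac{1}{-55044718175} = - \frac{1}{55044718175}$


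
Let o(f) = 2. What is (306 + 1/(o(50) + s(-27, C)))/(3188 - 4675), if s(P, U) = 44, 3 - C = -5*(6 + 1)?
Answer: -14077/68402 ≈ -0.20580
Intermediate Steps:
C = 38 (C = 3 - (-5)*(6 + 1) = 3 - (-5)*7 = 3 - 1*(-35) = 3 + 35 = 38)
(306 + 1/(o(50) + s(-27, C)))/(3188 - 4675) = (306 + 1/(2 + 44))/(3188 - 4675) = (306 + 1/46)/(-1487) = (306 + 1/46)*(-1/1487) = (14077/46)*(-1/1487) = -14077/68402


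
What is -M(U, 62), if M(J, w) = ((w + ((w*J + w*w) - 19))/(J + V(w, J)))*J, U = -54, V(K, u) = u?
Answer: -539/2 ≈ -269.50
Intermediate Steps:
M(J, w) = -19/2 + w/2 + w²/2 + J*w/2 (M(J, w) = ((w + ((w*J + w*w) - 19))/(J + J))*J = ((w + ((J*w + w²) - 19))/((2*J)))*J = ((w + ((w² + J*w) - 19))*(1/(2*J)))*J = ((w + (-19 + w² + J*w))*(1/(2*J)))*J = ((-19 + w + w² + J*w)*(1/(2*J)))*J = ((-19 + w + w² + J*w)/(2*J))*J = -19/2 + w/2 + w²/2 + J*w/2)
-M(U, 62) = -(-19/2 + (½)*62 + (½)*62² + (½)*(-54)*62) = -(-19/2 + 31 + (½)*3844 - 1674) = -(-19/2 + 31 + 1922 - 1674) = -1*539/2 = -539/2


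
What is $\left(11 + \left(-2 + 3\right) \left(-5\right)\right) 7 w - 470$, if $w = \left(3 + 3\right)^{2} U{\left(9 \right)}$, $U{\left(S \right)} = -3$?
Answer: $-5006$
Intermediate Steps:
$w = -108$ ($w = \left(3 + 3\right)^{2} \left(-3\right) = 6^{2} \left(-3\right) = 36 \left(-3\right) = -108$)
$\left(11 + \left(-2 + 3\right) \left(-5\right)\right) 7 w - 470 = \left(11 + \left(-2 + 3\right) \left(-5\right)\right) 7 \left(-108\right) - 470 = \left(11 + 1 \left(-5\right)\right) 7 \left(-108\right) - 470 = \left(11 - 5\right) 7 \left(-108\right) - 470 = 6 \cdot 7 \left(-108\right) - 470 = 42 \left(-108\right) - 470 = -4536 - 470 = -5006$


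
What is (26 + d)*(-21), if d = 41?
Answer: -1407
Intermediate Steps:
(26 + d)*(-21) = (26 + 41)*(-21) = 67*(-21) = -1407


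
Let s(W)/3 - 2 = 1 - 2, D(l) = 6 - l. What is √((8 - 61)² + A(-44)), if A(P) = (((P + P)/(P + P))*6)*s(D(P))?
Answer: √2827 ≈ 53.170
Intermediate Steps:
s(W) = 3 (s(W) = 6 + 3*(1 - 2) = 6 + 3*(-1) = 6 - 3 = 3)
A(P) = 18 (A(P) = (((P + P)/(P + P))*6)*3 = (((2*P)/((2*P)))*6)*3 = (((2*P)*(1/(2*P)))*6)*3 = (1*6)*3 = 6*3 = 18)
√((8 - 61)² + A(-44)) = √((8 - 61)² + 18) = √((-53)² + 18) = √(2809 + 18) = √2827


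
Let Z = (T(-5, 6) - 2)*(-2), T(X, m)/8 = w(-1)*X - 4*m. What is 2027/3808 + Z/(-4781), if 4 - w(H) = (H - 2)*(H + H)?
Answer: 1260409/2600864 ≈ 0.48461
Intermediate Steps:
w(H) = 4 - 2*H*(-2 + H) (w(H) = 4 - (H - 2)*(H + H) = 4 - (-2 + H)*2*H = 4 - 2*H*(-2 + H))
T(X, m) = -32*m - 16*X (T(X, m) = 8*((4 - 2*(-1)² + 4*(-1))*X - 4*m) = 8*((4 - 2*1 - 4)*X - 4*m) = 8*((4 - 2 - 4)*X - 4*m) = 8*(-2*X - 4*m) = 8*(-4*m - 2*X) = -32*m - 16*X)
Z = 228 (Z = ((-32*6 - 16*(-5)) - 2)*(-2) = ((-192 + 80) - 2)*(-2) = (-112 - 2)*(-2) = -114*(-2) = 228)
2027/3808 + Z/(-4781) = 2027/3808 + 228/(-4781) = 2027*(1/3808) + 228*(-1/4781) = 2027/3808 - 228/4781 = 1260409/2600864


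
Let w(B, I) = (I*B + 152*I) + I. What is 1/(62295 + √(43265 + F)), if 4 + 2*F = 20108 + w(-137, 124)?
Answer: 20765/1293537572 - √54309/3880612716 ≈ 1.5993e-5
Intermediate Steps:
w(B, I) = 153*I + B*I (w(B, I) = (B*I + 152*I) + I = (152*I + B*I) + I = 153*I + B*I)
F = 11044 (F = -2 + (20108 + 124*(153 - 137))/2 = -2 + (20108 + 124*16)/2 = -2 + (20108 + 1984)/2 = -2 + (½)*22092 = -2 + 11046 = 11044)
1/(62295 + √(43265 + F)) = 1/(62295 + √(43265 + 11044)) = 1/(62295 + √54309)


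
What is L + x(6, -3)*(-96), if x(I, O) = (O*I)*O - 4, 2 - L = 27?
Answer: -4825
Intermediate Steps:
L = -25 (L = 2 - 1*27 = 2 - 27 = -25)
x(I, O) = -4 + I*O**2 (x(I, O) = (I*O)*O - 4 = I*O**2 - 4 = -4 + I*O**2)
L + x(6, -3)*(-96) = -25 + (-4 + 6*(-3)**2)*(-96) = -25 + (-4 + 6*9)*(-96) = -25 + (-4 + 54)*(-96) = -25 + 50*(-96) = -25 - 4800 = -4825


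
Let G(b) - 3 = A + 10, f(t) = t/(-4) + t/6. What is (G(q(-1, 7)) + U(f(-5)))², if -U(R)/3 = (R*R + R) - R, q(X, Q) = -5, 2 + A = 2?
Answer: 358801/2304 ≈ 155.73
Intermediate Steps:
A = 0 (A = -2 + 2 = 0)
f(t) = -t/12 (f(t) = t*(-¼) + t*(⅙) = -t/4 + t/6 = -t/12)
G(b) = 13 (G(b) = 3 + (0 + 10) = 3 + 10 = 13)
U(R) = -3*R² (U(R) = -3*((R*R + R) - R) = -3*((R² + R) - R) = -3*((R + R²) - R) = -3*R²)
(G(q(-1, 7)) + U(f(-5)))² = (13 - 3*(-1/12*(-5))²)² = (13 - 3*(5/12)²)² = (13 - 3*25/144)² = (13 - 25/48)² = (599/48)² = 358801/2304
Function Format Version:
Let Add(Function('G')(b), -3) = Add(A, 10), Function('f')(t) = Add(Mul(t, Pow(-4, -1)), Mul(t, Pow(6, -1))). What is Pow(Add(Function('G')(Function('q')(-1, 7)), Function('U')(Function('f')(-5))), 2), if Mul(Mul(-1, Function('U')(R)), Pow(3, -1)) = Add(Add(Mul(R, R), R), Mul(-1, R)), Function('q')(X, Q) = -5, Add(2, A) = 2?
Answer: Rational(358801, 2304) ≈ 155.73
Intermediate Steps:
A = 0 (A = Add(-2, 2) = 0)
Function('f')(t) = Mul(Rational(-1, 12), t) (Function('f')(t) = Add(Mul(t, Rational(-1, 4)), Mul(t, Rational(1, 6))) = Add(Mul(Rational(-1, 4), t), Mul(Rational(1, 6), t)) = Mul(Rational(-1, 12), t))
Function('G')(b) = 13 (Function('G')(b) = Add(3, Add(0, 10)) = Add(3, 10) = 13)
Function('U')(R) = Mul(-3, Pow(R, 2)) (Function('U')(R) = Mul(-3, Add(Add(Mul(R, R), R), Mul(-1, R))) = Mul(-3, Add(Add(Pow(R, 2), R), Mul(-1, R))) = Mul(-3, Add(Add(R, Pow(R, 2)), Mul(-1, R))) = Mul(-3, Pow(R, 2)))
Pow(Add(Function('G')(Function('q')(-1, 7)), Function('U')(Function('f')(-5))), 2) = Pow(Add(13, Mul(-3, Pow(Mul(Rational(-1, 12), -5), 2))), 2) = Pow(Add(13, Mul(-3, Pow(Rational(5, 12), 2))), 2) = Pow(Add(13, Mul(-3, Rational(25, 144))), 2) = Pow(Add(13, Rational(-25, 48)), 2) = Pow(Rational(599, 48), 2) = Rational(358801, 2304)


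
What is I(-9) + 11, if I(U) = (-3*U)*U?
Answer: -232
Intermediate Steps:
I(U) = -3*U**2
I(-9) + 11 = -3*(-9)**2 + 11 = -3*81 + 11 = -243 + 11 = -232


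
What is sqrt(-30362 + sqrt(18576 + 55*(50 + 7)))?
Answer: sqrt(-30362 + sqrt(21711)) ≈ 173.82*I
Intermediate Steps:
sqrt(-30362 + sqrt(18576 + 55*(50 + 7))) = sqrt(-30362 + sqrt(18576 + 55*57)) = sqrt(-30362 + sqrt(18576 + 3135)) = sqrt(-30362 + sqrt(21711))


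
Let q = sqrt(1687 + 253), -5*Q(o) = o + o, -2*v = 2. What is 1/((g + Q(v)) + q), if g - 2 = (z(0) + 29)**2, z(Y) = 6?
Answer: 30685/37614269 - 50*sqrt(485)/37614269 ≈ 0.00078651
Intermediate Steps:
v = -1 (v = -1/2*2 = -1)
Q(o) = -2*o/5 (Q(o) = -(o + o)/5 = -2*o/5)
g = 1227 (g = 2 + (6 + 29)**2 = 2 + 35**2 = 2 + 1225 = 1227)
q = 2*sqrt(485) (q = sqrt(1940) = 2*sqrt(485) ≈ 44.045)
1/((g + Q(v)) + q) = 1/((1227 - 2/5*(-1)) + 2*sqrt(485)) = 1/((1227 + 2/5) + 2*sqrt(485)) = 1/(6137/5 + 2*sqrt(485))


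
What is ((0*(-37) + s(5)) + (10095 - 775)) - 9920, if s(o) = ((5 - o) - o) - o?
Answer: -610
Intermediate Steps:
s(o) = 5 - 3*o (s(o) = (5 - 2*o) - o = 5 - 3*o)
((0*(-37) + s(5)) + (10095 - 775)) - 9920 = ((0*(-37) + (5 - 3*5)) + (10095 - 775)) - 9920 = ((0 + (5 - 15)) + 9320) - 9920 = ((0 - 10) + 9320) - 9920 = (-10 + 9320) - 9920 = 9310 - 9920 = -610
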